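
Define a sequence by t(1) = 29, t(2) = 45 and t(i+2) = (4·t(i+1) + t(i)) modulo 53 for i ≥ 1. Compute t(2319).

Listing terms: t(1) = 29; t(2) = 45; t(3) = 50; t(4) = 33; t(5) = 23; t(6) = 19; t(7) = 46; t(8) = 44; t(9) = 10; t(10) = 31; t(11) = 28; t(12) = 37; t(13) = 17; t(14) = 52; t(15) = 13; t(16) = 51; t(17) = 5; t(18) = 18; t(19) = 24; t(20) = 8; t(21) = 3; t(22) = 20; t(23) = 30; t(24) = 34; t(25) = 7; t(26) = 9; t(27) = 43; t(28) = 22; t(29) = 25; t(30) = 16; t(31) = 36; t(32) = 1; t(33) = 40; t(34) = 2; t(35) = 48; t(36) = 35; t(37) = 29; t(38) = 45.
The sequence repeats with period 36.
(2319 - 1) mod 36 = 14, so t(2319) = t(15) = 13.

13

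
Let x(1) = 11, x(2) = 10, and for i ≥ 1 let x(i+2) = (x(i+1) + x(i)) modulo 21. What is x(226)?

x(1) = 11, x(2) = 10, x(3) = 0, x(4) = 10, x(5) = 10, x(6) = 20, x(7) = 9, x(8) = 8, x(9) = 17, x(10) = 4, x(11) = 0, x(12) = 4, x(13) = 4, x(14) = 8, x(15) = 12, x(16) = 20, x(17) = 11, x(18) = 10.
The sequence repeats with period 16.
So x(226) = x(1 + ((226-1) mod 16)) = x(2) = 10.

10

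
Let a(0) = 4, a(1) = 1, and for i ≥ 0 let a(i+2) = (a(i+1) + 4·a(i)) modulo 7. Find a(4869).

3

Listing terms: a(0) = 4, a(1) = 1, a(2) = 3, a(3) = 0, a(4) = 5, a(5) = 5, a(6) = 4, a(7) = 3, a(8) = 5, a(9) = 3, a(10) = 2, a(11) = 0, a(12) = 1, a(13) = 1, a(14) = 5, a(15) = 2, a(16) = 1, a(17) = 2, a(18) = 6, a(19) = 0, a(20) = 3, a(21) = 3, a(22) = 1, a(23) = 6, a(24) = 3, a(25) = 6, a(26) = 4, a(27) = 0, a(28) = 2, a(29) = 2, a(30) = 3, a(31) = 4, a(32) = 2, a(33) = 4, a(34) = 5, a(35) = 0, a(36) = 6, a(37) = 6, a(38) = 2, a(39) = 5, a(40) = 6, a(41) = 5, a(42) = 1, a(43) = 0, a(44) = 4, a(45) = 4, a(46) = 6, a(47) = 1, a(48) = 4, a(49) = 1.
Since (a(48), a(49)) = (a(0), a(1)) = (4, 1) (two consecutive terms determine the rest), the sequence is periodic with period 48.
(4869 - 0) mod 48 = 21, so a(4869) = a(21) = 3.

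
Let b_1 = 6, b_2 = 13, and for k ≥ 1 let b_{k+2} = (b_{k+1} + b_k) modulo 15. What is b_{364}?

2

We have b_1 = 6,  b_2 = 13,  b_3 = 4,  b_4 = 2,  b_5 = 6,  b_6 = 8,  b_7 = 14,  b_8 = 7,  b_9 = 6,  b_{10} = 13.
Since (b_9, b_{10}) = (b_1, b_2) = (6, 13) (two consecutive terms determine the rest), the sequence is periodic with period 8.
(364 - 1) mod 8 = 3, so b_{364} = b_4 = 2.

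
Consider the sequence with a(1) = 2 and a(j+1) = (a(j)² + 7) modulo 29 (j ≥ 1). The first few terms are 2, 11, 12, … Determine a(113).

27

a(1) = 2,  a(2) = 11,  a(3) = 12,  a(4) = 6,  a(5) = 14,  a(6) = 0,  a(7) = 7,  a(8) = 27,  a(9) = 11.
Since a(9) = a(2) = 11, the sequence is eventually periodic: after a pre-period of length 1 it cycles with period 7.
For j ≥ 2, a(j) depends only on (j - 2) mod 7. (113 - 2) mod 7 = 6, so a(113) = a(8) = 27.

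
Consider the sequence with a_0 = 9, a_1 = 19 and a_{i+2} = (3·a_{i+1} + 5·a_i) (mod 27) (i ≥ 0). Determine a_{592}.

21

Computing terms: a_0 = 9; a_1 = 19; a_2 = 21; a_3 = 23; a_4 = 12; a_5 = 16; a_6 = 0; a_7 = 26; a_8 = 24; a_9 = 13; a_{10} = 24; a_{11} = 2; a_{12} = 18; a_{13} = 10; a_{14} = 12; a_{15} = 5; a_{16} = 21; a_{17} = 7; a_{18} = 18; a_{19} = 8; a_{20} = 6; a_{21} = 4; a_{22} = 15; a_{23} = 11; a_{24} = 0; a_{25} = 1; a_{26} = 3; a_{27} = 14; a_{28} = 3; a_{29} = 25; a_{30} = 9; a_{31} = 17; a_{32} = 15; a_{33} = 22; a_{34} = 6; a_{35} = 20; a_{36} = 9; a_{37} = 19.
The sequence repeats with period 36.
(592 - 0) mod 36 = 16, so a_{592} = a_{16} = 21.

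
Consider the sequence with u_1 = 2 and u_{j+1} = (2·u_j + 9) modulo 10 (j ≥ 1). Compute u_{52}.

9

Computing terms: u_1 = 2,  u_2 = 3,  u_3 = 5,  u_4 = 9,  u_5 = 7,  u_6 = 3.
Since u_6 = u_2 = 3, the sequence is eventually periodic: after a pre-period of length 1 it cycles with period 4.
For j ≥ 2, u_j depends only on (j - 2) mod 4. (52 - 2) mod 4 = 2, so u_{52} = u_4 = 9.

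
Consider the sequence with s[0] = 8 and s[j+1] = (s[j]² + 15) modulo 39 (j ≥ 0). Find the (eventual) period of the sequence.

4

s[0] = 8,  s[1] = 1,  s[2] = 16,  s[3] = 37,  s[4] = 19,  s[5] = 25,  s[6] = 16.
Since s[6] = s[2] = 16, the sequence is eventually periodic: after a pre-period of length 2 it cycles with period 4.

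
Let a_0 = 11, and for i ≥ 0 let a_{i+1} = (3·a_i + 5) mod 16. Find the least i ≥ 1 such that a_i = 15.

We have a_0 = 11,  a_1 = 6,  a_2 = 7,  a_3 = 10,  a_4 = 3,  a_5 = 14,  a_6 = 15,  a_7 = 2,  a_8 = 11.
Since a_8 = a_0 = 11, the sequence is periodic with period 8.
The value 15 first appears (with i ≥ 1) at a_6.

6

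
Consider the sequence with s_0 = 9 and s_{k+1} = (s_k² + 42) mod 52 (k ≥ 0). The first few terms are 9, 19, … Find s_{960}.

Listing terms: s_0 = 9; s_1 = 19; s_2 = 39; s_3 = 3; s_4 = 51; s_5 = 43; s_6 = 19.
Since s_6 = s_1 = 19, the sequence is eventually periodic: after a pre-period of length 1 it cycles with period 5.
For k ≥ 1, s_k depends only on (k - 1) mod 5. (960 - 1) mod 5 = 4, so s_{960} = s_5 = 43.

43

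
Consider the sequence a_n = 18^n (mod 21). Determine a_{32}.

9

Computing terms: a_1 = 18; a_2 = 9; a_3 = 15; a_4 = 18.
The sequence repeats with period 3.
So a_{32} = a_{1 + ((32-1) mod 3)} = a_2 = 9.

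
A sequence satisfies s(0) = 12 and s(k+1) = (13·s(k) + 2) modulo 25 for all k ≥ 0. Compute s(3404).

Computing terms: s(0) = 12, s(1) = 8, s(2) = 6, s(3) = 5, s(4) = 17, s(5) = 23, s(6) = 1, s(7) = 15, s(8) = 22, s(9) = 13, s(10) = 21, s(11) = 0, s(12) = 2, s(13) = 3, s(14) = 16, s(15) = 10, s(16) = 7, s(17) = 18, s(18) = 11, s(19) = 20, s(20) = 12.
Since s(20) = s(0) = 12, the sequence is periodic with period 20.
(3404 - 0) mod 20 = 4, so s(3404) = s(4) = 17.

17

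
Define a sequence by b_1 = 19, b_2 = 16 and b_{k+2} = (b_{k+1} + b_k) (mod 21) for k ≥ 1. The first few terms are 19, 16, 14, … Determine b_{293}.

2

We have b_1 = 19; b_2 = 16; b_3 = 14; b_4 = 9; b_5 = 2; b_6 = 11; b_7 = 13; b_8 = 3; b_9 = 16; b_{10} = 19; b_{11} = 14; b_{12} = 12; b_{13} = 5; b_{14} = 17; b_{15} = 1; b_{16} = 18; b_{17} = 19; b_{18} = 16.
Since (b_{17}, b_{18}) = (b_1, b_2) = (19, 16) (two consecutive terms determine the rest), the sequence is periodic with period 16.
(293 - 1) mod 16 = 4, so b_{293} = b_5 = 2.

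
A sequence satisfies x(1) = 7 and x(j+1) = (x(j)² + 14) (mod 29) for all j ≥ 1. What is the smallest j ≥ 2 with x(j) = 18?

5

Computing terms: x(1) = 7, x(2) = 5, x(3) = 10, x(4) = 27, x(5) = 18, x(6) = 19, x(7) = 27.
Since x(7) = x(4) = 27, the sequence is eventually periodic: after a pre-period of length 3 it cycles with period 3.
The value 18 first appears (with j ≥ 2) at x(5).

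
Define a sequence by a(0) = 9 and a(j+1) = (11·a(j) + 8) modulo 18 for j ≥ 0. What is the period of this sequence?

6

Computing terms: a(0) = 9; a(1) = 17; a(2) = 15; a(3) = 11; a(4) = 3; a(5) = 5; a(6) = 9.
Since a(6) = a(0) = 9, the sequence is periodic with period 6.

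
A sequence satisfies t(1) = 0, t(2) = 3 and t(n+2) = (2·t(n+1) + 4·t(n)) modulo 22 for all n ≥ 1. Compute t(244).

t(1) = 0, t(2) = 3, t(3) = 6, t(4) = 2, t(5) = 6, t(6) = 20, t(7) = 20, t(8) = 10, t(9) = 12, t(10) = 20, t(11) = 0, t(12) = 14, t(13) = 6, t(14) = 2.
Since (t(13), t(14)) = (t(3), t(4)) = (6, 2) (two consecutive terms determine the rest), the sequence is eventually periodic: after a pre-period of length 2 it cycles with period 10.
For n ≥ 3, t(n) depends only on (n - 3) mod 10. (244 - 3) mod 10 = 1, so t(244) = t(4) = 2.

2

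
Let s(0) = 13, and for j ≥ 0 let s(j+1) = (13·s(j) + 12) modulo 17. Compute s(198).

We have s(0) = 13; s(1) = 11; s(2) = 2; s(3) = 4; s(4) = 13.
Since s(4) = s(0) = 13, the sequence is periodic with period 4.
So s(198) = s(0 + ((198-0) mod 4)) = s(2) = 2.

2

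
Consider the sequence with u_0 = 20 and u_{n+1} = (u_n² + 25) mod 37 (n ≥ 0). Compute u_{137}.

32

Listing terms: u_0 = 20,  u_1 = 18,  u_2 = 16,  u_3 = 22,  u_4 = 28,  u_5 = 32,  u_6 = 13,  u_7 = 9,  u_8 = 32.
Since u_8 = u_5 = 32, the sequence is eventually periodic: after a pre-period of length 5 it cycles with period 3.
For n ≥ 5, u_n depends only on (n - 5) mod 3. (137 - 5) mod 3 = 0, so u_{137} = u_5 = 32.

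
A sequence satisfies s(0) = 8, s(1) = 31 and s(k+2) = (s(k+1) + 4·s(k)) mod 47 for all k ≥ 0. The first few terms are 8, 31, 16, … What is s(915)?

42

Listing terms: s(0) = 8, s(1) = 31, s(2) = 16, s(3) = 46, s(4) = 16, s(5) = 12, s(6) = 29, s(7) = 30, s(8) = 5, s(9) = 31, s(10) = 4, s(11) = 34, s(12) = 3, s(13) = 45, s(14) = 10, s(15) = 2, s(16) = 42, s(17) = 3, s(18) = 30, s(19) = 42, s(20) = 21, s(21) = 1, s(22) = 38, s(23) = 42, s(24) = 6, s(25) = 33, s(26) = 10, s(27) = 1, s(28) = 41, s(29) = 45, s(30) = 21, s(31) = 13, s(32) = 3, s(33) = 8, s(34) = 20, s(35) = 5, s(36) = 38, s(37) = 11, s(38) = 22, s(39) = 19, s(40) = 13, s(41) = 42, s(42) = 0, s(43) = 27, s(44) = 27, s(45) = 41, s(46) = 8, s(47) = 31.
Since (s(46), s(47)) = (s(0), s(1)) = (8, 31) (two consecutive terms determine the rest), the sequence is periodic with period 46.
(915 - 0) mod 46 = 41, so s(915) = s(41) = 42.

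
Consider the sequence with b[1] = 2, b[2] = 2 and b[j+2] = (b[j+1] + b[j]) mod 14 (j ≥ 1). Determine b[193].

2

Computing terms: b[1] = 2, b[2] = 2, b[3] = 4, b[4] = 6, b[5] = 10, b[6] = 2, b[7] = 12, b[8] = 0, b[9] = 12, b[10] = 12, b[11] = 10, b[12] = 8, b[13] = 4, b[14] = 12, b[15] = 2, b[16] = 0, b[17] = 2, b[18] = 2.
Since (b[17], b[18]) = (b[1], b[2]) = (2, 2) (two consecutive terms determine the rest), the sequence is periodic with period 16.
(193 - 1) mod 16 = 0, so b[193] = b[1] = 2.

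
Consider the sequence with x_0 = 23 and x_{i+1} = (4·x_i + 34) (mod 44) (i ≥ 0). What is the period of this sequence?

Computing terms: x_0 = 23; x_1 = 38; x_2 = 10; x_3 = 30; x_4 = 22; x_5 = 34; x_6 = 38.
Since x_6 = x_1 = 38, the sequence is eventually periodic: after a pre-period of length 1 it cycles with period 5.

5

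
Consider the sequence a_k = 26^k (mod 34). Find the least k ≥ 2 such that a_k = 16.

Computing terms: a_1 = 26,  a_2 = 30,  a_3 = 32,  a_4 = 16,  a_5 = 8,  a_6 = 4,  a_7 = 2,  a_8 = 18,  a_9 = 26.
The sequence repeats with period 8.
The value 16 first appears (with k ≥ 2) at a_4.

4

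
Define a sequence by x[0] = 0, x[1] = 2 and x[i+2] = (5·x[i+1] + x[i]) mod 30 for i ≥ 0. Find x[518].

Listing terms: x[0] = 0, x[1] = 2, x[2] = 10, x[3] = 22, x[4] = 0, x[5] = 22, x[6] = 20, x[7] = 2, x[8] = 0, x[9] = 2.
The sequence repeats with period 8.
So x[518] = x[0 + ((518-0) mod 8)] = x[6] = 20.

20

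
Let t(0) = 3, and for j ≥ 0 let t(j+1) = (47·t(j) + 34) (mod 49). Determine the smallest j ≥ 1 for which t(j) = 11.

Computing terms: t(0) = 3, t(1) = 28, t(2) = 27, t(3) = 29, t(4) = 25, t(5) = 33, t(6) = 17, t(7) = 0, t(8) = 34, t(9) = 15, t(10) = 4, t(11) = 26, t(12) = 31, t(13) = 21, t(14) = 41, t(15) = 1, t(16) = 32, t(17) = 19, t(18) = 45, t(19) = 42, t(20) = 48, t(21) = 36, t(22) = 11, t(23) = 12, t(24) = 10, t(25) = 14, t(26) = 6, t(27) = 22, t(28) = 39, t(29) = 5, t(30) = 24, t(31) = 35, t(32) = 13, t(33) = 8, t(34) = 18, t(35) = 47, t(36) = 38, t(37) = 7, t(38) = 20, t(39) = 43, t(40) = 46, t(41) = 40, t(42) = 3.
Since t(42) = t(0) = 3, the sequence is periodic with period 42.
The value 11 first appears (with j ≥ 1) at t(22).

22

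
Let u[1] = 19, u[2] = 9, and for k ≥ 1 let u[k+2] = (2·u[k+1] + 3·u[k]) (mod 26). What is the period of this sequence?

u[1] = 19; u[2] = 9; u[3] = 23; u[4] = 21; u[5] = 7; u[6] = 25; u[7] = 19; u[8] = 9.
The sequence repeats with period 6.

6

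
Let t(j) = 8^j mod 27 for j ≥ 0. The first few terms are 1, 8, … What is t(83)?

Computing terms: t(0) = 1; t(1) = 8; t(2) = 10; t(3) = 26; t(4) = 19; t(5) = 17; t(6) = 1.
Since t(6) = t(0) = 1, the sequence is periodic with period 6.
So t(83) = t(0 + ((83-0) mod 6)) = t(5) = 17.

17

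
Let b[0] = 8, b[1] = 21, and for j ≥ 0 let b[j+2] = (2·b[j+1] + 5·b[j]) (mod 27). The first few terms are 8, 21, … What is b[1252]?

21

Computing terms: b[0] = 8, b[1] = 21, b[2] = 1, b[3] = 26, b[4] = 3, b[5] = 1, b[6] = 17, b[7] = 12, b[8] = 1, b[9] = 8, b[10] = 21.
The sequence repeats with period 9.
So b[1252] = b[0 + ((1252-0) mod 9)] = b[1] = 21.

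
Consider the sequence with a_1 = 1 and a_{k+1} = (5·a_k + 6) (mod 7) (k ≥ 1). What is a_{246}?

a_1 = 1; a_2 = 4; a_3 = 5; a_4 = 3; a_5 = 0; a_6 = 6; a_7 = 1.
The sequence repeats with period 6.
(246 - 1) mod 6 = 5, so a_{246} = a_6 = 6.

6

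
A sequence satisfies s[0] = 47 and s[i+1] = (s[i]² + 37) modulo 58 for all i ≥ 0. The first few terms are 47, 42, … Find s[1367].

2

Listing terms: s[0] = 47, s[1] = 42, s[2] = 3, s[3] = 46, s[4] = 7, s[5] = 28, s[6] = 9, s[7] = 2, s[8] = 41, s[9] = 36, s[10] = 57, s[11] = 38, s[12] = 31, s[13] = 12, s[14] = 7.
Since s[14] = s[4] = 7, the sequence is eventually periodic: after a pre-period of length 4 it cycles with period 10.
For i ≥ 4, s[i] depends only on (i - 4) mod 10. (1367 - 4) mod 10 = 3, so s[1367] = s[7] = 2.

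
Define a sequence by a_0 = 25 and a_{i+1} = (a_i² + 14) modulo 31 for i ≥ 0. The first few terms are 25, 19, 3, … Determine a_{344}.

28

Computing terms: a_0 = 25,  a_1 = 19,  a_2 = 3,  a_3 = 23,  a_4 = 16,  a_5 = 22,  a_6 = 2,  a_7 = 18,  a_8 = 28,  a_9 = 23.
Since a_9 = a_3 = 23, the sequence is eventually periodic: after a pre-period of length 3 it cycles with period 6.
For i ≥ 3, a_i depends only on (i - 3) mod 6. (344 - 3) mod 6 = 5, so a_{344} = a_8 = 28.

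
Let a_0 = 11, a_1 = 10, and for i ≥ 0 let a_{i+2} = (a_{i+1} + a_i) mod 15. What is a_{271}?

We have a_0 = 11,  a_1 = 10,  a_2 = 6,  a_3 = 1,  a_4 = 7,  a_5 = 8,  a_6 = 0,  a_7 = 8,  a_8 = 8,  a_9 = 1,  a_{10} = 9,  a_{11} = 10,  a_{12} = 4,  a_{13} = 14,  a_{14} = 3,  a_{15} = 2,  a_{16} = 5,  a_{17} = 7,  a_{18} = 12,  a_{19} = 4,  a_{20} = 1,  a_{21} = 5,  a_{22} = 6,  a_{23} = 11,  a_{24} = 2,  a_{25} = 13,  a_{26} = 0,  a_{27} = 13,  a_{28} = 13,  a_{29} = 11,  a_{30} = 9,  a_{31} = 5,  a_{32} = 14,  a_{33} = 4,  a_{34} = 3,  a_{35} = 7,  a_{36} = 10,  a_{37} = 2,  a_{38} = 12,  a_{39} = 14,  a_{40} = 11,  a_{41} = 10.
The sequence repeats with period 40.
So a_{271} = a_{0 + ((271-0) mod 40)} = a_{31} = 5.

5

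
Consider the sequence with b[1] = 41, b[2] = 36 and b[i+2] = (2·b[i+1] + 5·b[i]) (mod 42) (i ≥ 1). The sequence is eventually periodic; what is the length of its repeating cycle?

b[1] = 41,  b[2] = 36,  b[3] = 25,  b[4] = 20,  b[5] = 39,  b[6] = 10,  b[7] = 5,  b[8] = 18,  b[9] = 19,  b[10] = 2,  b[11] = 15,  b[12] = 40,  b[13] = 29,  b[14] = 6,  b[15] = 31,  b[16] = 8,  b[17] = 3,  b[18] = 4,  b[19] = 23,  b[20] = 24,  b[21] = 37,  b[22] = 26,  b[23] = 27,  b[24] = 16,  b[25] = 41,  b[26] = 36.
Since (b[25], b[26]) = (b[1], b[2]) = (41, 36) (two consecutive terms determine the rest), the sequence is periodic with period 24.

24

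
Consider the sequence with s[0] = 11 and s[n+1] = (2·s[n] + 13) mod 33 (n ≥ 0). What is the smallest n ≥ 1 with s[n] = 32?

Computing terms: s[0] = 11,  s[1] = 2,  s[2] = 17,  s[3] = 14,  s[4] = 8,  s[5] = 29,  s[6] = 5,  s[7] = 23,  s[8] = 26,  s[9] = 32,  s[10] = 11.
Since s[10] = s[0] = 11, the sequence is periodic with period 10.
The value 32 first appears (with n ≥ 1) at s[9].

9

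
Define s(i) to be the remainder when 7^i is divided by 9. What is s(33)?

s(1) = 7,  s(2) = 4,  s(3) = 1,  s(4) = 7.
Since s(4) = s(1) = 7, the sequence is periodic with period 3.
So s(33) = s(1 + ((33-1) mod 3)) = s(3) = 1.

1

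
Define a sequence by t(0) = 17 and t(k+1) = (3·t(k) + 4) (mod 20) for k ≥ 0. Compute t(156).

17

t(0) = 17, t(1) = 15, t(2) = 9, t(3) = 11, t(4) = 17.
The sequence repeats with period 4.
So t(156) = t(0 + ((156-0) mod 4)) = t(0) = 17.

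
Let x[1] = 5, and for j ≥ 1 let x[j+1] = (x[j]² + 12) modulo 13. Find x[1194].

We have x[1] = 5; x[2] = 11; x[3] = 3; x[4] = 8; x[5] = 11.
Since x[5] = x[2] = 11, the sequence is eventually periodic: after a pre-period of length 1 it cycles with period 3.
For j ≥ 2, x[j] depends only on (j - 2) mod 3. (1194 - 2) mod 3 = 1, so x[1194] = x[3] = 3.

3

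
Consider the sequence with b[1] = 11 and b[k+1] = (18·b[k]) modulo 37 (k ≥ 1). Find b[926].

5

We have b[1] = 11, b[2] = 13, b[3] = 12, b[4] = 31, b[5] = 3, b[6] = 17, b[7] = 10, b[8] = 32, b[9] = 21, b[10] = 8, b[11] = 33, b[12] = 2, b[13] = 36, b[14] = 19, b[15] = 9, b[16] = 14, b[17] = 30, b[18] = 22, b[19] = 26, b[20] = 24, b[21] = 25, b[22] = 6, b[23] = 34, b[24] = 20, b[25] = 27, b[26] = 5, b[27] = 16, b[28] = 29, b[29] = 4, b[30] = 35, b[31] = 1, b[32] = 18, b[33] = 28, b[34] = 23, b[35] = 7, b[36] = 15, b[37] = 11.
Since b[37] = b[1] = 11, the sequence is periodic with period 36.
(926 - 1) mod 36 = 25, so b[926] = b[26] = 5.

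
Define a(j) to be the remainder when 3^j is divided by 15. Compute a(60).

6

a(0) = 1; a(1) = 3; a(2) = 9; a(3) = 12; a(4) = 6; a(5) = 3.
Since a(5) = a(1) = 3, the sequence is eventually periodic: after a pre-period of length 1 it cycles with period 4.
For j ≥ 1, a(j) depends only on (j - 1) mod 4. (60 - 1) mod 4 = 3, so a(60) = a(4) = 6.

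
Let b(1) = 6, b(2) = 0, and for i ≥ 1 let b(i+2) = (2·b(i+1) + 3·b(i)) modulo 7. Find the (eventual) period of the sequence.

b(1) = 6, b(2) = 0, b(3) = 4, b(4) = 1, b(5) = 0, b(6) = 3, b(7) = 6, b(8) = 0.
The sequence repeats with period 6.

6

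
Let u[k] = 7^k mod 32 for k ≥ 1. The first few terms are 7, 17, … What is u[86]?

17

Computing terms: u[1] = 7,  u[2] = 17,  u[3] = 23,  u[4] = 1,  u[5] = 7.
The sequence repeats with period 4.
So u[86] = u[1 + ((86-1) mod 4)] = u[2] = 17.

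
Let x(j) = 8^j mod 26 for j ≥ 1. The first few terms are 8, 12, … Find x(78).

12

Computing terms: x(1) = 8, x(2) = 12, x(3) = 18, x(4) = 14, x(5) = 8.
Since x(5) = x(1) = 8, the sequence is periodic with period 4.
So x(78) = x(1 + ((78-1) mod 4)) = x(2) = 12.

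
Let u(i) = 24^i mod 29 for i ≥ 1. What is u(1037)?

24

Listing terms: u(1) = 24, u(2) = 25, u(3) = 20, u(4) = 16, u(5) = 7, u(6) = 23, u(7) = 1, u(8) = 24.
The sequence repeats with period 7.
(1037 - 1) mod 7 = 0, so u(1037) = u(1) = 24.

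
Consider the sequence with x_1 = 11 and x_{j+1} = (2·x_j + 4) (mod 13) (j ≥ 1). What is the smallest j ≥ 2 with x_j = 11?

13

Computing terms: x_1 = 11; x_2 = 0; x_3 = 4; x_4 = 12; x_5 = 2; x_6 = 8; x_7 = 7; x_8 = 5; x_9 = 1; x_{10} = 6; x_{11} = 3; x_{12} = 10; x_{13} = 11.
The sequence repeats with period 12.
The value 11 next appears (with j ≥ 2) at x_{13}.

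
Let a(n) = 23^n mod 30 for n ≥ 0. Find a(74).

Computing terms: a(0) = 1; a(1) = 23; a(2) = 19; a(3) = 17; a(4) = 1.
Since a(4) = a(0) = 1, the sequence is periodic with period 4.
(74 - 0) mod 4 = 2, so a(74) = a(2) = 19.

19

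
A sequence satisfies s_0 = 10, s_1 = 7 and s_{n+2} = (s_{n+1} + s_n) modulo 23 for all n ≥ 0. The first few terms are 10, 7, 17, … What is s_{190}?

13

We have s_0 = 10,  s_1 = 7,  s_2 = 17,  s_3 = 1,  s_4 = 18,  s_5 = 19,  s_6 = 14,  s_7 = 10,  s_8 = 1,  s_9 = 11,  s_{10} = 12,  s_{11} = 0,  s_{12} = 12,  s_{13} = 12,  s_{14} = 1,  s_{15} = 13,  s_{16} = 14,  s_{17} = 4,  s_{18} = 18,  s_{19} = 22,  s_{20} = 17,  s_{21} = 16,  s_{22} = 10,  s_{23} = 3,  s_{24} = 13,  s_{25} = 16,  s_{26} = 6,  s_{27} = 22,  s_{28} = 5,  s_{29} = 4,  s_{30} = 9,  s_{31} = 13,  s_{32} = 22,  s_{33} = 12,  s_{34} = 11,  s_{35} = 0,  s_{36} = 11,  s_{37} = 11,  s_{38} = 22,  s_{39} = 10,  s_{40} = 9,  s_{41} = 19,  s_{42} = 5,  s_{43} = 1,  s_{44} = 6,  s_{45} = 7,  s_{46} = 13,  s_{47} = 20,  s_{48} = 10,  s_{49} = 7.
The sequence repeats with period 48.
So s_{190} = s_{0 + ((190-0) mod 48)} = s_{46} = 13.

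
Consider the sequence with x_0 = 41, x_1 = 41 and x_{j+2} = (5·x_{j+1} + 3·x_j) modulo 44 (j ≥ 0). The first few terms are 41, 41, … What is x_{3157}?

Computing terms: x_0 = 41, x_1 = 41, x_2 = 20, x_3 = 3, x_4 = 31, x_5 = 32, x_6 = 33, x_7 = 41, x_8 = 40, x_9 = 15, x_{10} = 19, x_{11} = 8, x_{12} = 9, x_{13} = 25, x_{14} = 20, x_{15} = 43, x_{16} = 11, x_{17} = 8, x_{18} = 29, x_{19} = 37, x_{20} = 8, x_{21} = 19, x_{22} = 31, x_{23} = 36, x_{24} = 9, x_{25} = 21, x_{26} = 0, x_{27} = 19, x_{28} = 7, x_{29} = 4, x_{30} = 41, x_{31} = 41.
Since (x_{30}, x_{31}) = (x_0, x_1) = (41, 41) (two consecutive terms determine the rest), the sequence is periodic with period 30.
So x_{3157} = x_{0 + ((3157-0) mod 30)} = x_7 = 41.

41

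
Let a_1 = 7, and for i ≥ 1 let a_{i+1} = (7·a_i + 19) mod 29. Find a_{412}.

Computing terms: a_1 = 7,  a_2 = 10,  a_3 = 2,  a_4 = 4,  a_5 = 18,  a_6 = 0,  a_7 = 19,  a_8 = 7.
The sequence repeats with period 7.
So a_{412} = a_{1 + ((412-1) mod 7)} = a_6 = 0.

0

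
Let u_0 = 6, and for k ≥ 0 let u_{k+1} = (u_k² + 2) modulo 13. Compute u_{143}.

11

Computing terms: u_0 = 6; u_1 = 12; u_2 = 3; u_3 = 11; u_4 = 6.
The sequence repeats with period 4.
So u_{143} = u_{0 + ((143-0) mod 4)} = u_3 = 11.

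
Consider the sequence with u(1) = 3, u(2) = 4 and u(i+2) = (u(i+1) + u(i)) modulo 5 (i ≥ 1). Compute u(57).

3

Computing terms: u(1) = 3, u(2) = 4, u(3) = 2, u(4) = 1, u(5) = 3, u(6) = 4.
The sequence repeats with period 4.
So u(57) = u(1 + ((57-1) mod 4)) = u(1) = 3.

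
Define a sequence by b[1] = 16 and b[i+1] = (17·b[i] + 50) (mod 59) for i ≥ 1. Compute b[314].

10

Listing terms: b[1] = 16, b[2] = 27, b[3] = 37, b[4] = 30, b[5] = 29, b[6] = 12, b[7] = 18, b[8] = 2, b[9] = 25, b[10] = 3, b[11] = 42, b[12] = 56, b[13] = 58, b[14] = 33, b[15] = 21, b[16] = 53, b[17] = 7, b[18] = 51, b[19] = 32, b[20] = 4, b[21] = 0, b[22] = 50, b[23] = 15, b[24] = 10, b[25] = 43, b[26] = 14, b[27] = 52, b[28] = 49, b[29] = 57, b[30] = 16.
The sequence repeats with period 29.
So b[314] = b[1 + ((314-1) mod 29)] = b[24] = 10.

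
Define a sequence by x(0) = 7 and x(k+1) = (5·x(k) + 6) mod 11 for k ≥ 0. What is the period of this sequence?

We have x(0) = 7,  x(1) = 8,  x(2) = 2,  x(3) = 5,  x(4) = 9,  x(5) = 7.
Since x(5) = x(0) = 7, the sequence is periodic with period 5.

5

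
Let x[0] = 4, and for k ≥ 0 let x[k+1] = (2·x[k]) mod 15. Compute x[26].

1

Listing terms: x[0] = 4, x[1] = 8, x[2] = 1, x[3] = 2, x[4] = 4.
The sequence repeats with period 4.
So x[26] = x[0 + ((26-0) mod 4)] = x[2] = 1.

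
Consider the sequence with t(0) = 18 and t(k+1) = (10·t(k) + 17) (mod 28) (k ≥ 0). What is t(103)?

15

Listing terms: t(0) = 18, t(1) = 1, t(2) = 27, t(3) = 7, t(4) = 3, t(5) = 19, t(6) = 11, t(7) = 15, t(8) = 27.
Since t(8) = t(2) = 27, the sequence is eventually periodic: after a pre-period of length 2 it cycles with period 6.
For k ≥ 2, t(k) depends only on (k - 2) mod 6. (103 - 2) mod 6 = 5, so t(103) = t(7) = 15.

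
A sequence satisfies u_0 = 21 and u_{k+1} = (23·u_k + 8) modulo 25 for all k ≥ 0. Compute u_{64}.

21

Computing terms: u_0 = 21,  u_1 = 16,  u_2 = 1,  u_3 = 6,  u_4 = 21.
Since u_4 = u_0 = 21, the sequence is periodic with period 4.
(64 - 0) mod 4 = 0, so u_{64} = u_0 = 21.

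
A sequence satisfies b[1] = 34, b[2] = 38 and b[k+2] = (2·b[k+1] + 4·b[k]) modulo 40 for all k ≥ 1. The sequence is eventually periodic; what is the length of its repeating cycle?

Computing terms: b[1] = 34,  b[2] = 38,  b[3] = 12,  b[4] = 16,  b[5] = 0,  b[6] = 24,  b[7] = 8,  b[8] = 32,  b[9] = 16,  b[10] = 0.
Since (b[9], b[10]) = (b[4], b[5]) = (16, 0) (two consecutive terms determine the rest), the sequence is eventually periodic: after a pre-period of length 3 it cycles with period 5.

5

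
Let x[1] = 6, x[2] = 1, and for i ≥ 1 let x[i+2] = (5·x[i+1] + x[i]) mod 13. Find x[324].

x[1] = 6,  x[2] = 1,  x[3] = 11,  x[4] = 4,  x[5] = 5,  x[6] = 3,  x[7] = 7,  x[8] = 12,  x[9] = 2,  x[10] = 9,  x[11] = 8,  x[12] = 10,  x[13] = 6,  x[14] = 1.
The sequence repeats with period 12.
(324 - 1) mod 12 = 11, so x[324] = x[12] = 10.

10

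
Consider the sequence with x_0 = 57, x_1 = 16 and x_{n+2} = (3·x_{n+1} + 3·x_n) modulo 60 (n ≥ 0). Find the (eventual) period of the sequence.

12

We have x_0 = 57; x_1 = 16; x_2 = 39; x_3 = 45; x_4 = 12; x_5 = 51; x_6 = 9; x_7 = 0; x_8 = 27; x_9 = 21; x_{10} = 24; x_{11} = 15; x_{12} = 57; x_{13} = 36; x_{14} = 39; x_{15} = 45.
Since (x_{14}, x_{15}) = (x_2, x_3) = (39, 45) (two consecutive terms determine the rest), the sequence is eventually periodic: after a pre-period of length 2 it cycles with period 12.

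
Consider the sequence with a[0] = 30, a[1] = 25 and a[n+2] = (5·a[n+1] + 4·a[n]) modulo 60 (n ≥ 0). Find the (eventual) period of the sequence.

a[0] = 30, a[1] = 25, a[2] = 5, a[3] = 5, a[4] = 45, a[5] = 5, a[6] = 25, a[7] = 25, a[8] = 45, a[9] = 25, a[10] = 5.
Since (a[9], a[10]) = (a[1], a[2]) = (25, 5) (two consecutive terms determine the rest), the sequence is eventually periodic: after a pre-period of length 1 it cycles with period 8.

8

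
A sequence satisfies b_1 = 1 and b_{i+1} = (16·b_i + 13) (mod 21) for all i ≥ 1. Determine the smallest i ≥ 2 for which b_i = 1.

b_1 = 1; b_2 = 8; b_3 = 15; b_4 = 1.
Since b_4 = b_1 = 1, the sequence is periodic with period 3.
The value 1 next appears (with i ≥ 2) at b_4.

4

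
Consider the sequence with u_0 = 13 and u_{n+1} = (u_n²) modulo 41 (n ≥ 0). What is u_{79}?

Computing terms: u_0 = 13,  u_1 = 5,  u_2 = 25,  u_3 = 10,  u_4 = 18,  u_5 = 37,  u_6 = 16,  u_7 = 10.
Since u_7 = u_3 = 10, the sequence is eventually periodic: after a pre-period of length 3 it cycles with period 4.
For n ≥ 3, u_n depends only on (n - 3) mod 4. (79 - 3) mod 4 = 0, so u_{79} = u_3 = 10.

10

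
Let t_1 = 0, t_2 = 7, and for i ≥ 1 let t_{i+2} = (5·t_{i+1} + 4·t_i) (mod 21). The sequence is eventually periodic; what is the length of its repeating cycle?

8

Listing terms: t_1 = 0; t_2 = 7; t_3 = 14; t_4 = 14; t_5 = 0; t_6 = 14; t_7 = 7; t_8 = 7; t_9 = 0; t_{10} = 7.
The sequence repeats with period 8.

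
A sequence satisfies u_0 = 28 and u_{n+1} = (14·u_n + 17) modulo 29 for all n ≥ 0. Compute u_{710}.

25

Listing terms: u_0 = 28,  u_1 = 3,  u_2 = 1,  u_3 = 2,  u_4 = 16,  u_5 = 9,  u_6 = 27,  u_7 = 18,  u_8 = 8,  u_9 = 13,  u_{10} = 25,  u_{11} = 19,  u_{12} = 22,  u_{13} = 6,  u_{14} = 14,  u_{15} = 10,  u_{16} = 12,  u_{17} = 11,  u_{18} = 26,  u_{19} = 4,  u_{20} = 15,  u_{21} = 24,  u_{22} = 5,  u_{23} = 0,  u_{24} = 17,  u_{25} = 23,  u_{26} = 20,  u_{27} = 7,  u_{28} = 28.
Since u_{28} = u_0 = 28, the sequence is periodic with period 28.
So u_{710} = u_{0 + ((710-0) mod 28)} = u_{10} = 25.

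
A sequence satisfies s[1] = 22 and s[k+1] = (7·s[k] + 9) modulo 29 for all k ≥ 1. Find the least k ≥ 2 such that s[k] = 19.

Computing terms: s[1] = 22,  s[2] = 18,  s[3] = 19,  s[4] = 26,  s[5] = 17,  s[6] = 12,  s[7] = 6,  s[8] = 22.
The sequence repeats with period 7.
The value 19 first appears (with k ≥ 2) at s[3].

3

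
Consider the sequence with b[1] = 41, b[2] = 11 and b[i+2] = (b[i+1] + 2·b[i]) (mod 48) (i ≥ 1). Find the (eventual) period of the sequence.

6

Listing terms: b[1] = 41, b[2] = 11, b[3] = 45, b[4] = 19, b[5] = 13, b[6] = 3, b[7] = 29, b[8] = 35, b[9] = 45, b[10] = 19.
Since (b[9], b[10]) = (b[3], b[4]) = (45, 19) (two consecutive terms determine the rest), the sequence is eventually periodic: after a pre-period of length 2 it cycles with period 6.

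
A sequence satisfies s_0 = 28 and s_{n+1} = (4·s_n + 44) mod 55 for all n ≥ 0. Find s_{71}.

46

Listing terms: s_0 = 28,  s_1 = 46,  s_2 = 8,  s_3 = 21,  s_4 = 18,  s_5 = 6,  s_6 = 13,  s_7 = 41,  s_8 = 43,  s_9 = 51,  s_{10} = 28.
Since s_{10} = s_0 = 28, the sequence is periodic with period 10.
(71 - 0) mod 10 = 1, so s_{71} = s_1 = 46.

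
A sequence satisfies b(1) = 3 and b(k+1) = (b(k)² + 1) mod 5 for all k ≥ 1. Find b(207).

1

Computing terms: b(1) = 3; b(2) = 0; b(3) = 1; b(4) = 2; b(5) = 0.
Since b(5) = b(2) = 0, the sequence is eventually periodic: after a pre-period of length 1 it cycles with period 3.
For k ≥ 2, b(k) depends only on (k - 2) mod 3. (207 - 2) mod 3 = 1, so b(207) = b(3) = 1.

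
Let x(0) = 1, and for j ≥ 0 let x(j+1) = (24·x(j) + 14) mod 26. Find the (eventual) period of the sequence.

12

x(0) = 1, x(1) = 12, x(2) = 16, x(3) = 8, x(4) = 24, x(5) = 18, x(6) = 4, x(7) = 6, x(8) = 2, x(9) = 10, x(10) = 20, x(11) = 0, x(12) = 14, x(13) = 12.
Since x(13) = x(1) = 12, the sequence is eventually periodic: after a pre-period of length 1 it cycles with period 12.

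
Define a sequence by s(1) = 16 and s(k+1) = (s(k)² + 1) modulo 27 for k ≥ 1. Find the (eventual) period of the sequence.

3

We have s(1) = 16, s(2) = 14, s(3) = 8, s(4) = 11, s(5) = 14.
Since s(5) = s(2) = 14, the sequence is eventually periodic: after a pre-period of length 1 it cycles with period 3.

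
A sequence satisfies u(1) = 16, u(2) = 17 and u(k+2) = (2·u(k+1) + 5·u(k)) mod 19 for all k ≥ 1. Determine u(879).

0

u(1) = 16,  u(2) = 17,  u(3) = 0,  u(4) = 9,  u(5) = 18,  u(6) = 5,  u(7) = 5,  u(8) = 16,  u(9) = 0,  u(10) = 4,  u(11) = 8,  u(12) = 17,  u(13) = 17,  u(14) = 5,  u(15) = 0,  u(16) = 6,  u(17) = 12,  u(18) = 16,  u(19) = 16,  u(20) = 17.
The sequence repeats with period 18.
(879 - 1) mod 18 = 14, so u(879) = u(15) = 0.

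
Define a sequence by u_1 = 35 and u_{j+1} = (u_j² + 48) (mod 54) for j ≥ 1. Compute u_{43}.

19

u_1 = 35,  u_2 = 31,  u_3 = 37,  u_4 = 13,  u_5 = 1,  u_6 = 49,  u_7 = 19,  u_8 = 31.
Since u_8 = u_2 = 31, the sequence is eventually periodic: after a pre-period of length 1 it cycles with period 6.
For j ≥ 2, u_j depends only on (j - 2) mod 6. (43 - 2) mod 6 = 5, so u_{43} = u_7 = 19.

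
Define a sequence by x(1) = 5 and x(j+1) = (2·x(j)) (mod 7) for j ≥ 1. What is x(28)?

x(1) = 5,  x(2) = 3,  x(3) = 6,  x(4) = 5.
The sequence repeats with period 3.
(28 - 1) mod 3 = 0, so x(28) = x(1) = 5.

5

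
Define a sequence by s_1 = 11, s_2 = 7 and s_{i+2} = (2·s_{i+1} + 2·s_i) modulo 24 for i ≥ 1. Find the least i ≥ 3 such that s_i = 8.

7

s_1 = 11,  s_2 = 7,  s_3 = 12,  s_4 = 14,  s_5 = 4,  s_6 = 12,  s_7 = 8,  s_8 = 16,  s_9 = 0,  s_{10} = 8,  s_{11} = 16.
Since (s_{10}, s_{11}) = (s_7, s_8) = (8, 16) (two consecutive terms determine the rest), the sequence is eventually periodic: after a pre-period of length 6 it cycles with period 3.
The value 8 first appears (with i ≥ 3) at s_7.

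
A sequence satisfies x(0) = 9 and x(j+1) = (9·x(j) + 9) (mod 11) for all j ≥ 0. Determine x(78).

10

We have x(0) = 9,  x(1) = 2,  x(2) = 5,  x(3) = 10,  x(4) = 0,  x(5) = 9.
Since x(5) = x(0) = 9, the sequence is periodic with period 5.
So x(78) = x(0 + ((78-0) mod 5)) = x(3) = 10.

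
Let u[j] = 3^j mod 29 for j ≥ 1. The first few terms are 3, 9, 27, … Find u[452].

We have u[1] = 3, u[2] = 9, u[3] = 27, u[4] = 23, u[5] = 11, u[6] = 4, u[7] = 12, u[8] = 7, u[9] = 21, u[10] = 5, u[11] = 15, u[12] = 16, u[13] = 19, u[14] = 28, u[15] = 26, u[16] = 20, u[17] = 2, u[18] = 6, u[19] = 18, u[20] = 25, u[21] = 17, u[22] = 22, u[23] = 8, u[24] = 24, u[25] = 14, u[26] = 13, u[27] = 10, u[28] = 1, u[29] = 3.
Since u[29] = u[1] = 3, the sequence is periodic with period 28.
(452 - 1) mod 28 = 3, so u[452] = u[4] = 23.

23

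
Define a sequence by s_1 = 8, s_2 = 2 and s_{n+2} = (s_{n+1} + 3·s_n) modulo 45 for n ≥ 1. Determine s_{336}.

8

Listing terms: s_1 = 8,  s_2 = 2,  s_3 = 26,  s_4 = 32,  s_5 = 20,  s_6 = 26,  s_7 = 41,  s_8 = 29,  s_9 = 17,  s_{10} = 14,  s_{11} = 20,  s_{12} = 17,  s_{13} = 32,  s_{14} = 38,  s_{15} = 44,  s_{16} = 23,  s_{17} = 20,  s_{18} = 44,  s_{19} = 14,  s_{20} = 11,  s_{21} = 8,  s_{22} = 41,  s_{23} = 20,  s_{24} = 8,  s_{25} = 23,  s_{26} = 2,  s_{27} = 26.
Since (s_{26}, s_{27}) = (s_2, s_3) = (2, 26) (two consecutive terms determine the rest), the sequence is eventually periodic: after a pre-period of length 1 it cycles with period 24.
For n ≥ 2, s_n depends only on (n - 2) mod 24. (336 - 2) mod 24 = 22, so s_{336} = s_{24} = 8.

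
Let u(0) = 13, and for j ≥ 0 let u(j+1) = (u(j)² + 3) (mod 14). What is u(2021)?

Computing terms: u(0) = 13, u(1) = 4, u(2) = 5, u(3) = 0, u(4) = 3, u(5) = 12, u(6) = 7, u(7) = 10, u(8) = 5.
Since u(8) = u(2) = 5, the sequence is eventually periodic: after a pre-period of length 2 it cycles with period 6.
For j ≥ 2, u(j) depends only on (j - 2) mod 6. (2021 - 2) mod 6 = 3, so u(2021) = u(5) = 12.

12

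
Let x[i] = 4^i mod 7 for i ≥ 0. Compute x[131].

Listing terms: x[0] = 1, x[1] = 4, x[2] = 2, x[3] = 1.
The sequence repeats with period 3.
So x[131] = x[0 + ((131-0) mod 3)] = x[2] = 2.

2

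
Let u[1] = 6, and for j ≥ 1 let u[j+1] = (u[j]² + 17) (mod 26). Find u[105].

Listing terms: u[1] = 6,  u[2] = 1,  u[3] = 18,  u[4] = 3,  u[5] = 0,  u[6] = 17,  u[7] = 20,  u[8] = 1.
Since u[8] = u[2] = 1, the sequence is eventually periodic: after a pre-period of length 1 it cycles with period 6.
For j ≥ 2, u[j] depends only on (j - 2) mod 6. (105 - 2) mod 6 = 1, so u[105] = u[3] = 18.

18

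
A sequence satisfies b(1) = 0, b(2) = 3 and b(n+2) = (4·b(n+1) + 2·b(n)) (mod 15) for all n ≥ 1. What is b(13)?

0

Listing terms: b(1) = 0; b(2) = 3; b(3) = 12; b(4) = 9; b(5) = 0; b(6) = 3.
The sequence repeats with period 4.
(13 - 1) mod 4 = 0, so b(13) = b(1) = 0.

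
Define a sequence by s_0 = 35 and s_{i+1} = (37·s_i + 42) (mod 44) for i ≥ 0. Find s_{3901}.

We have s_0 = 35,  s_1 = 17,  s_2 = 11,  s_3 = 9,  s_4 = 23,  s_5 = 13,  s_6 = 39,  s_7 = 33,  s_8 = 31,  s_9 = 1,  s_{10} = 35.
Since s_{10} = s_0 = 35, the sequence is periodic with period 10.
(3901 - 0) mod 10 = 1, so s_{3901} = s_1 = 17.

17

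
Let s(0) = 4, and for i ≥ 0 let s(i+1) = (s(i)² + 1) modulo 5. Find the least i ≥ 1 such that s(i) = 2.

Computing terms: s(0) = 4, s(1) = 2, s(2) = 0, s(3) = 1, s(4) = 2.
Since s(4) = s(1) = 2, the sequence is eventually periodic: after a pre-period of length 1 it cycles with period 3.
The value 2 first appears (with i ≥ 1) at s(1).

1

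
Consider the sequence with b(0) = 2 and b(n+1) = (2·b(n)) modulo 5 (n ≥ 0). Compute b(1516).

2

We have b(0) = 2,  b(1) = 4,  b(2) = 3,  b(3) = 1,  b(4) = 2.
Since b(4) = b(0) = 2, the sequence is periodic with period 4.
(1516 - 0) mod 4 = 0, so b(1516) = b(0) = 2.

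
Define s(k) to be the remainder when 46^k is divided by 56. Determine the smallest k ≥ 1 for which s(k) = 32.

4

Listing terms: s(0) = 1; s(1) = 46; s(2) = 44; s(3) = 8; s(4) = 32; s(5) = 16; s(6) = 8.
Since s(6) = s(3) = 8, the sequence is eventually periodic: after a pre-period of length 3 it cycles with period 3.
The value 32 first appears (with k ≥ 1) at s(4).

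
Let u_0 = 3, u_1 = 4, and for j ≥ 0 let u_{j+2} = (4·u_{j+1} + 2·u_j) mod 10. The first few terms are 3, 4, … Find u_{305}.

u_0 = 3, u_1 = 4, u_2 = 2, u_3 = 6, u_4 = 8, u_5 = 4, u_6 = 2.
Since (u_5, u_6) = (u_1, u_2) = (4, 2) (two consecutive terms determine the rest), the sequence is eventually periodic: after a pre-period of length 1 it cycles with period 4.
For j ≥ 1, u_j depends only on (j - 1) mod 4. (305 - 1) mod 4 = 0, so u_{305} = u_1 = 4.

4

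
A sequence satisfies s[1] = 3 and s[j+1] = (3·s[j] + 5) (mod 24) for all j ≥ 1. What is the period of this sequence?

4

s[1] = 3,  s[2] = 14,  s[3] = 23,  s[4] = 2,  s[5] = 11,  s[6] = 14.
Since s[6] = s[2] = 14, the sequence is eventually periodic: after a pre-period of length 1 it cycles with period 4.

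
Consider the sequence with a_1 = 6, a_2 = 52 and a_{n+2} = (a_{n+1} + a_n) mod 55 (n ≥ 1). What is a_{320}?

46

Listing terms: a_1 = 6,  a_2 = 52,  a_3 = 3,  a_4 = 0,  a_5 = 3,  a_6 = 3,  a_7 = 6,  a_8 = 9,  a_9 = 15,  a_{10} = 24,  a_{11} = 39,  a_{12} = 8,  a_{13} = 47,  a_{14} = 0,  a_{15} = 47,  a_{16} = 47,  a_{17} = 39,  a_{18} = 31,  a_{19} = 15,  a_{20} = 46,  a_{21} = 6,  a_{22} = 52.
Since (a_{21}, a_{22}) = (a_1, a_2) = (6, 52) (two consecutive terms determine the rest), the sequence is periodic with period 20.
(320 - 1) mod 20 = 19, so a_{320} = a_{20} = 46.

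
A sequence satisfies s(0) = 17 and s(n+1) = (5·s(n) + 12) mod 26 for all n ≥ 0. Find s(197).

Computing terms: s(0) = 17,  s(1) = 19,  s(2) = 3,  s(3) = 1,  s(4) = 17.
Since s(4) = s(0) = 17, the sequence is periodic with period 4.
So s(197) = s(0 + ((197-0) mod 4)) = s(1) = 19.

19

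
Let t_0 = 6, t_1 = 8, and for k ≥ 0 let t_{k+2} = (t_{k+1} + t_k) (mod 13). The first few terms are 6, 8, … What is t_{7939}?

5

t_0 = 6, t_1 = 8, t_2 = 1, t_3 = 9, t_4 = 10, t_5 = 6, t_6 = 3, t_7 = 9, t_8 = 12, t_9 = 8, t_{10} = 7, t_{11} = 2, t_{12} = 9, t_{13} = 11, t_{14} = 7, t_{15} = 5, t_{16} = 12, t_{17} = 4, t_{18} = 3, t_{19} = 7, t_{20} = 10, t_{21} = 4, t_{22} = 1, t_{23} = 5, t_{24} = 6, t_{25} = 11, t_{26} = 4, t_{27} = 2, t_{28} = 6, t_{29} = 8.
Since (t_{28}, t_{29}) = (t_0, t_1) = (6, 8) (two consecutive terms determine the rest), the sequence is periodic with period 28.
(7939 - 0) mod 28 = 15, so t_{7939} = t_{15} = 5.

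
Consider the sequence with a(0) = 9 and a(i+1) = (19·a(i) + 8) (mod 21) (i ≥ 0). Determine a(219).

15

a(0) = 9,  a(1) = 11,  a(2) = 7,  a(3) = 15,  a(4) = 20,  a(5) = 10,  a(6) = 9.
Since a(6) = a(0) = 9, the sequence is periodic with period 6.
(219 - 0) mod 6 = 3, so a(219) = a(3) = 15.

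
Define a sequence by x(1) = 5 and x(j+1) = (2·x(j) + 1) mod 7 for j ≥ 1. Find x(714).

2

Listing terms: x(1) = 5; x(2) = 4; x(3) = 2; x(4) = 5.
Since x(4) = x(1) = 5, the sequence is periodic with period 3.
So x(714) = x(1 + ((714-1) mod 3)) = x(3) = 2.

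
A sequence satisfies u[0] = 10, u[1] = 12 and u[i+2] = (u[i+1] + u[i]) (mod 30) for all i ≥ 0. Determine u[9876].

Computing terms: u[0] = 10; u[1] = 12; u[2] = 22; u[3] = 4; u[4] = 26; u[5] = 0; u[6] = 26; u[7] = 26; u[8] = 22; u[9] = 18; u[10] = 10; u[11] = 28; u[12] = 8; u[13] = 6; u[14] = 14; u[15] = 20; u[16] = 4; u[17] = 24; u[18] = 28; u[19] = 22; u[20] = 20; u[21] = 12; u[22] = 2; u[23] = 14; u[24] = 16; u[25] = 0; u[26] = 16; u[27] = 16; u[28] = 2; u[29] = 18; u[30] = 20; u[31] = 8; u[32] = 28; u[33] = 6; u[34] = 4; u[35] = 10; u[36] = 14; u[37] = 24; u[38] = 8; u[39] = 2; u[40] = 10; u[41] = 12.
Since (u[40], u[41]) = (u[0], u[1]) = (10, 12) (two consecutive terms determine the rest), the sequence is periodic with period 40.
So u[9876] = u[0 + ((9876-0) mod 40)] = u[36] = 14.

14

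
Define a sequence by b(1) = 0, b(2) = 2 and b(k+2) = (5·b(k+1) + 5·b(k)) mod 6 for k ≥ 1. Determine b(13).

0

b(1) = 0; b(2) = 2; b(3) = 4; b(4) = 0; b(5) = 2.
The sequence repeats with period 3.
(13 - 1) mod 3 = 0, so b(13) = b(1) = 0.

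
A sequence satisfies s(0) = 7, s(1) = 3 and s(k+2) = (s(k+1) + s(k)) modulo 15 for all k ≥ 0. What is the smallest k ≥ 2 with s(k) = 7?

Computing terms: s(0) = 7; s(1) = 3; s(2) = 10; s(3) = 13; s(4) = 8; s(5) = 6; s(6) = 14; s(7) = 5; s(8) = 4; s(9) = 9; s(10) = 13; s(11) = 7; s(12) = 5; s(13) = 12; s(14) = 2; s(15) = 14; s(16) = 1; s(17) = 0; s(18) = 1; s(19) = 1; s(20) = 2; s(21) = 3; s(22) = 5; s(23) = 8; s(24) = 13; s(25) = 6; s(26) = 4; s(27) = 10; s(28) = 14; s(29) = 9; s(30) = 8; s(31) = 2; s(32) = 10; s(33) = 12; s(34) = 7; s(35) = 4; s(36) = 11; s(37) = 0; s(38) = 11; s(39) = 11; s(40) = 7; s(41) = 3.
Since (s(40), s(41)) = (s(0), s(1)) = (7, 3) (two consecutive terms determine the rest), the sequence is periodic with period 40.
The value 7 first appears (with k ≥ 2) at s(11).

11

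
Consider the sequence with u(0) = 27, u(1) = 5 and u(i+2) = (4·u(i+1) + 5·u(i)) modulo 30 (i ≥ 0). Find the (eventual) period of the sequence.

6

We have u(0) = 27; u(1) = 5; u(2) = 5; u(3) = 15; u(4) = 25; u(5) = 25; u(6) = 15; u(7) = 5; u(8) = 5.
Since (u(7), u(8)) = (u(1), u(2)) = (5, 5) (two consecutive terms determine the rest), the sequence is eventually periodic: after a pre-period of length 1 it cycles with period 6.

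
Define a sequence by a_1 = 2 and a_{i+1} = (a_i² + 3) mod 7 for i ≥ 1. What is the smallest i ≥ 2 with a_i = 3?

3

Listing terms: a_1 = 2, a_2 = 0, a_3 = 3, a_4 = 5, a_5 = 0.
Since a_5 = a_2 = 0, the sequence is eventually periodic: after a pre-period of length 1 it cycles with period 3.
The value 3 first appears (with i ≥ 2) at a_3.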